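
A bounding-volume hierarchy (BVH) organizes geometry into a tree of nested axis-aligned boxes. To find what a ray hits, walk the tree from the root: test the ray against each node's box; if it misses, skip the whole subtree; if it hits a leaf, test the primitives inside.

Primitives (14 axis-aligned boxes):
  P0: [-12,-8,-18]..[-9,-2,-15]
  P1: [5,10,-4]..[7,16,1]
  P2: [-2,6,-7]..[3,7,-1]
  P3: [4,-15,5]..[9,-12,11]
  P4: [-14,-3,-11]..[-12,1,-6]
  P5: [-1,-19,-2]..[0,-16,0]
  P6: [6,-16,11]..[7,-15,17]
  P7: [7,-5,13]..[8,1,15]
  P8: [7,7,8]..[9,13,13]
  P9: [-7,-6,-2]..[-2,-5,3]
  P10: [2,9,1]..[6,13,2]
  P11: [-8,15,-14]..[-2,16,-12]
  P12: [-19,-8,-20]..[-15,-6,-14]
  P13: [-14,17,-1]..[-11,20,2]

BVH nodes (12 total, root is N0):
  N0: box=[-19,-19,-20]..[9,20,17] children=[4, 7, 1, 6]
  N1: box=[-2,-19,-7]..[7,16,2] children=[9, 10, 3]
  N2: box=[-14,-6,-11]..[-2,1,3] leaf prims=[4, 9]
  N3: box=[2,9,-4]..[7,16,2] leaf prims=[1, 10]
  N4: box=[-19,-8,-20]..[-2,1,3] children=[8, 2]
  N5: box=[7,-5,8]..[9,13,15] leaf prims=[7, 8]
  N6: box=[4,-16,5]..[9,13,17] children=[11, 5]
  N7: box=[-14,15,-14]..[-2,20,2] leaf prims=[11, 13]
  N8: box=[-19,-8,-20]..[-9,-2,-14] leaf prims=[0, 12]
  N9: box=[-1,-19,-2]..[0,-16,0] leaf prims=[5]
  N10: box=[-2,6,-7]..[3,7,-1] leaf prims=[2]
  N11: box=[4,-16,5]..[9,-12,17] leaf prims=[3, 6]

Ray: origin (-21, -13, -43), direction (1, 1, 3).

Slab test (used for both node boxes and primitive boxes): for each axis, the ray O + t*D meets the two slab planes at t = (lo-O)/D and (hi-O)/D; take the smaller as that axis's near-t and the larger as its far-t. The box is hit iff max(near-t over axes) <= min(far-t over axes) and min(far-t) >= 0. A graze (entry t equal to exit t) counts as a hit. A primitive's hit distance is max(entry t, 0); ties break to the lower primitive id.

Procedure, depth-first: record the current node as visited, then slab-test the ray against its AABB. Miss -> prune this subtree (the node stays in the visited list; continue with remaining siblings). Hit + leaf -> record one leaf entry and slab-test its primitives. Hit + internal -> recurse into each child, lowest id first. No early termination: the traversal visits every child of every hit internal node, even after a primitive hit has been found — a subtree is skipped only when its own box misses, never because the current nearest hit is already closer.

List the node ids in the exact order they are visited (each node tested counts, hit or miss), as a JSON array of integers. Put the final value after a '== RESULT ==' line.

Traverse from the root:
N0 x:[2,30] y:[-6,33] z:[23/3,20] -> hit [23/3,20], descend [1, 4, 6, 7]
  N1 x:[19,28] y:[-6,29] z:[12,15] -> miss, prune
  N4 x:[2,19] y:[5,14] z:[23/3,46/3] -> hit [23/3,14], descend [2, 8]
    N2 x:[7,19] y:[7,14] z:[32/3,46/3] -> hit [32/3,14] leaf, test {P4(miss), P9(miss)}
    N8 x:[2,12] y:[5,11] z:[23/3,29/3] -> hit [23/3,29/3] leaf, test {P0@t=9, P12(miss)}
  N6 x:[25,30] y:[-3,26] z:[16,20] -> miss, prune
  N7 x:[7,19] y:[28,33] z:[29/3,15] -> miss, prune

7 AABB tests over nodes [0, 1, 4, 2, 8, 6, 7]; 2 leaves entered; closest P0.

== RESULT ==
[0, 1, 4, 2, 8, 6, 7]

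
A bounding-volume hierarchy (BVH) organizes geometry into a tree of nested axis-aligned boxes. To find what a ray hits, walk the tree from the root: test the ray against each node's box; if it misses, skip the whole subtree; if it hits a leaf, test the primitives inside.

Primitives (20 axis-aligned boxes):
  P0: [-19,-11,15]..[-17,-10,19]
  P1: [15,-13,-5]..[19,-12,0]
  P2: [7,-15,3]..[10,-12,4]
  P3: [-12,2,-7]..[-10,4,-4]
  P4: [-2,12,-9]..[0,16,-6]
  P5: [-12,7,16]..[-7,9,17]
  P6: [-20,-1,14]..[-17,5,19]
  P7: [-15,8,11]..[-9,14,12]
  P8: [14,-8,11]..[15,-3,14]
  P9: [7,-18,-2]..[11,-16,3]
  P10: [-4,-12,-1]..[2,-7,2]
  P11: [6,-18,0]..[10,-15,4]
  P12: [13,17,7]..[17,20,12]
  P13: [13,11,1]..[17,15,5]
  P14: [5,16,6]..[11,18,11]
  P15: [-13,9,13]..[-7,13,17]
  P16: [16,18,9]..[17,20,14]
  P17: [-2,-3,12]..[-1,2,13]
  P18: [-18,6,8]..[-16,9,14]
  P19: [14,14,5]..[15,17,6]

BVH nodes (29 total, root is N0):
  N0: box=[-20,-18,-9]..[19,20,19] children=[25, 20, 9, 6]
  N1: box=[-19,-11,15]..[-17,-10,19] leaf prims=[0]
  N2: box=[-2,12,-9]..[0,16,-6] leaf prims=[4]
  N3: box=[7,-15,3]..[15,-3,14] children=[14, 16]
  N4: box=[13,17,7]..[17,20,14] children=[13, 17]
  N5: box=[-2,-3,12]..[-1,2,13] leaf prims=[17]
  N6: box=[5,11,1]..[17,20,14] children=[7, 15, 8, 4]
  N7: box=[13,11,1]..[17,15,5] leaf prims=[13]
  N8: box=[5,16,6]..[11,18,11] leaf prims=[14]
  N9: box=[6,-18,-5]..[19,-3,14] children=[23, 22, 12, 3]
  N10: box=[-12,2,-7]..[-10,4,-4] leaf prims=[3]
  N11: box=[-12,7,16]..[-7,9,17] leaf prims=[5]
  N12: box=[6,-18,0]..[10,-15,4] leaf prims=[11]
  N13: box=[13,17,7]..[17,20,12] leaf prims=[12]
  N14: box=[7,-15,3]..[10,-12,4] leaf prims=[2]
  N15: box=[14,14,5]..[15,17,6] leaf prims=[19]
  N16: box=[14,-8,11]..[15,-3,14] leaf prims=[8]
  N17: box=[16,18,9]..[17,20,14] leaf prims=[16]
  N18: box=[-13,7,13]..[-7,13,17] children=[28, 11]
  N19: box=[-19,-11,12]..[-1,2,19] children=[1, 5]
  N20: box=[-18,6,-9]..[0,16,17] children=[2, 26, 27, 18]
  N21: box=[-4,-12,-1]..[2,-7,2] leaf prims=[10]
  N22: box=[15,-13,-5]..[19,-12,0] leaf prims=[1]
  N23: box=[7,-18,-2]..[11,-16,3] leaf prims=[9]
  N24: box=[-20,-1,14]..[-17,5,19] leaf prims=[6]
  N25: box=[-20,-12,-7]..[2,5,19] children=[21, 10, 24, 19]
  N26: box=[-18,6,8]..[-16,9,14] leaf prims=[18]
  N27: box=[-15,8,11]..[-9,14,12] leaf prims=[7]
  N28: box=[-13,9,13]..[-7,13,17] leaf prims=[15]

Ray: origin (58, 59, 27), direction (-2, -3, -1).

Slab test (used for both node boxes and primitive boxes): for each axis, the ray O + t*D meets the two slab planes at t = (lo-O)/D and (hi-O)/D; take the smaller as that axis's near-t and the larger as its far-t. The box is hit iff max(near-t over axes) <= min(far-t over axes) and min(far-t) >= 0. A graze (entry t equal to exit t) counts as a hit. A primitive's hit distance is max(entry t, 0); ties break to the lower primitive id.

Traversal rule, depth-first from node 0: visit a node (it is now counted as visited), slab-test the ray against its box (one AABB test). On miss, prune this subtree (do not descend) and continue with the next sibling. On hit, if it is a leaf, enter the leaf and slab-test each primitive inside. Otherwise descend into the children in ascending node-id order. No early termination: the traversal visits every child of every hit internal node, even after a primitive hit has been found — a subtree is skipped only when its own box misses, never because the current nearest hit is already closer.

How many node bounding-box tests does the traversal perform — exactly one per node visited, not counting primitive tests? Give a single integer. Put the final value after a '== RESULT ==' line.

Walk:
N0 x:[39/2,39] y:[13,77/3] z:[8,36] -> hit [39/2,77/3], descend [6, 9, 20, 25]
  N6 x:[41/2,53/2] y:[13,16] z:[13,26] -> miss, prune
  N9 x:[39/2,26] y:[62/3,77/3] z:[13,32] -> hit [62/3,77/3], descend [3, 12, 22, 23]
    N3 x:[43/2,51/2] y:[62/3,74/3] z:[13,24] -> hit [43/2,24], descend [14, 16]
      N14 x:[24,51/2] y:[71/3,74/3] z:[23,24] -> hit [24,24] leaf, test {P2@t=24}
      N16 x:[43/2,22] y:[62/3,67/3] z:[13,16] -> miss, prune
    N12 x:[24,26] y:[74/3,77/3] z:[23,27] -> hit [74/3,77/3] leaf, test {P11@t=74/3}
    N22 x:[39/2,43/2] y:[71/3,24] z:[27,32] -> miss, prune
    N23 x:[47/2,51/2] y:[25,77/3] z:[24,29] -> hit [25,51/2] leaf, test {P9@t=25}
  N20 x:[29,38] y:[43/3,53/3] z:[10,36] -> miss, prune
  N25 x:[28,39] y:[18,71/3] z:[8,34] -> miss, prune

Summary -> nodes [0, 6, 9, 3, 14, 16, 12, 22, 23, 20, 25]; box-tests=11; leaf-entries=3; first=P2

== RESULT ==
11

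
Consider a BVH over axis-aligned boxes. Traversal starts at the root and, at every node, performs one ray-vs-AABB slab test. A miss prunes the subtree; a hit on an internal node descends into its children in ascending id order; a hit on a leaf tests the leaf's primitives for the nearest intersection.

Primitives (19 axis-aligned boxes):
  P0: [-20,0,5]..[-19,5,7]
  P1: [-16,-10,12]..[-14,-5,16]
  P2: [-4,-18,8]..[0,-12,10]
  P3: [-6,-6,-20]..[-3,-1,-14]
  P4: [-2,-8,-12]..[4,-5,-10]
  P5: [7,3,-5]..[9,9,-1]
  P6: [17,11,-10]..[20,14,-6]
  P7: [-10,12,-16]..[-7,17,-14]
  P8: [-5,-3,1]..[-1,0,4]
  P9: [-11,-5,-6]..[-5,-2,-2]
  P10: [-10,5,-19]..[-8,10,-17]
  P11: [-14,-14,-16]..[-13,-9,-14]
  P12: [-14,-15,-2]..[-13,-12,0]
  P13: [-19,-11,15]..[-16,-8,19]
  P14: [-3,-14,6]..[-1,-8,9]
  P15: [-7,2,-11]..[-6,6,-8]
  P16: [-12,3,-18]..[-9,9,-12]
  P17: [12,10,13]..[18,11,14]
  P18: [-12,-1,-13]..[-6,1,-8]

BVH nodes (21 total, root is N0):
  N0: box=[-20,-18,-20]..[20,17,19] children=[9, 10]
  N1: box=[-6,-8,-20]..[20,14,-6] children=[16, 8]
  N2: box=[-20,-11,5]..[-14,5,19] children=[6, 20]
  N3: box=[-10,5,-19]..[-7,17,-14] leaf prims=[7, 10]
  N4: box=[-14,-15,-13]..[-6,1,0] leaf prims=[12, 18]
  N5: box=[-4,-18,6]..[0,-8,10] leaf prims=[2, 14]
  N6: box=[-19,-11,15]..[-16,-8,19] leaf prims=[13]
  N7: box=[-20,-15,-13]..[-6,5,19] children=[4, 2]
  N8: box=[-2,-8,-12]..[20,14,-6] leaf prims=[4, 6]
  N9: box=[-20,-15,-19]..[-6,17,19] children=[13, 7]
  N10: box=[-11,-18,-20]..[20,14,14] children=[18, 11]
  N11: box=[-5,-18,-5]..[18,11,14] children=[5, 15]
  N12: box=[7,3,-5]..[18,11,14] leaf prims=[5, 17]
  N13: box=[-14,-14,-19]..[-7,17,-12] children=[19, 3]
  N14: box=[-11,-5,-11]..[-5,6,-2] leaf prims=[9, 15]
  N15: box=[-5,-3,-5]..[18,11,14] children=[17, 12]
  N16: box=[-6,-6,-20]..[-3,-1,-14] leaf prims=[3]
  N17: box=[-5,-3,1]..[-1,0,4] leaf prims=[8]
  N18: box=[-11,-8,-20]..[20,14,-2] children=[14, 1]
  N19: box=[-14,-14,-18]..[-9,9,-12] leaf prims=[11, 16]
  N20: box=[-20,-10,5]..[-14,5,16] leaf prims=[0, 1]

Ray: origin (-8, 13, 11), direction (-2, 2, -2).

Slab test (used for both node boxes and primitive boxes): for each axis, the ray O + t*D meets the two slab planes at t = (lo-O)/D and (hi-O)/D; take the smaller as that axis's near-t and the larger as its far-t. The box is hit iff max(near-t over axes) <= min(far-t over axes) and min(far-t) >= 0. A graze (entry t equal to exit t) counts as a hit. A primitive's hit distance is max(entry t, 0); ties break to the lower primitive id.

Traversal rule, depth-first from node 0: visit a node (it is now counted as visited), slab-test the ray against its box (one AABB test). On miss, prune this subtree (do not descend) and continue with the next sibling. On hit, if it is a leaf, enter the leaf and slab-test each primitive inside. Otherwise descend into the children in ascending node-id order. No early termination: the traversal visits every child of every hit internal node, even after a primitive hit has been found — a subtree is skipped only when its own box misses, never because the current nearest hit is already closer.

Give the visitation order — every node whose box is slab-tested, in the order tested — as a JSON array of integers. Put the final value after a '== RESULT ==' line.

Trace the traversal:
N0 x:[-14,6] y:[-31/2,2] z:[-4,31/2] -> hit [-4,2], descend [9, 10]
  N9 x:[-1,6] y:[-14,2] z:[-4,15] -> hit [-1,2], descend [7, 13]
    N7 x:[-1,6] y:[-14,-4] z:[-4,12] -> miss, prune
    N13 x:[-1/2,3] y:[-27/2,2] z:[23/2,15] -> miss, prune
  N10 x:[-14,3/2] y:[-31/2,1/2] z:[-3/2,31/2] -> hit [-3/2,1/2], descend [11, 18]
    N11 x:[-13,-3/2] y:[-31/2,-1] z:[-3/2,8] -> miss, prune
    N18 x:[-14,3/2] y:[-21/2,1/2] z:[13/2,31/2] -> miss, prune

7 AABB tests over nodes [0, 9, 7, 13, 10, 11, 18]; 0 leaves entered; closest miss.

== RESULT ==
[0, 9, 7, 13, 10, 11, 18]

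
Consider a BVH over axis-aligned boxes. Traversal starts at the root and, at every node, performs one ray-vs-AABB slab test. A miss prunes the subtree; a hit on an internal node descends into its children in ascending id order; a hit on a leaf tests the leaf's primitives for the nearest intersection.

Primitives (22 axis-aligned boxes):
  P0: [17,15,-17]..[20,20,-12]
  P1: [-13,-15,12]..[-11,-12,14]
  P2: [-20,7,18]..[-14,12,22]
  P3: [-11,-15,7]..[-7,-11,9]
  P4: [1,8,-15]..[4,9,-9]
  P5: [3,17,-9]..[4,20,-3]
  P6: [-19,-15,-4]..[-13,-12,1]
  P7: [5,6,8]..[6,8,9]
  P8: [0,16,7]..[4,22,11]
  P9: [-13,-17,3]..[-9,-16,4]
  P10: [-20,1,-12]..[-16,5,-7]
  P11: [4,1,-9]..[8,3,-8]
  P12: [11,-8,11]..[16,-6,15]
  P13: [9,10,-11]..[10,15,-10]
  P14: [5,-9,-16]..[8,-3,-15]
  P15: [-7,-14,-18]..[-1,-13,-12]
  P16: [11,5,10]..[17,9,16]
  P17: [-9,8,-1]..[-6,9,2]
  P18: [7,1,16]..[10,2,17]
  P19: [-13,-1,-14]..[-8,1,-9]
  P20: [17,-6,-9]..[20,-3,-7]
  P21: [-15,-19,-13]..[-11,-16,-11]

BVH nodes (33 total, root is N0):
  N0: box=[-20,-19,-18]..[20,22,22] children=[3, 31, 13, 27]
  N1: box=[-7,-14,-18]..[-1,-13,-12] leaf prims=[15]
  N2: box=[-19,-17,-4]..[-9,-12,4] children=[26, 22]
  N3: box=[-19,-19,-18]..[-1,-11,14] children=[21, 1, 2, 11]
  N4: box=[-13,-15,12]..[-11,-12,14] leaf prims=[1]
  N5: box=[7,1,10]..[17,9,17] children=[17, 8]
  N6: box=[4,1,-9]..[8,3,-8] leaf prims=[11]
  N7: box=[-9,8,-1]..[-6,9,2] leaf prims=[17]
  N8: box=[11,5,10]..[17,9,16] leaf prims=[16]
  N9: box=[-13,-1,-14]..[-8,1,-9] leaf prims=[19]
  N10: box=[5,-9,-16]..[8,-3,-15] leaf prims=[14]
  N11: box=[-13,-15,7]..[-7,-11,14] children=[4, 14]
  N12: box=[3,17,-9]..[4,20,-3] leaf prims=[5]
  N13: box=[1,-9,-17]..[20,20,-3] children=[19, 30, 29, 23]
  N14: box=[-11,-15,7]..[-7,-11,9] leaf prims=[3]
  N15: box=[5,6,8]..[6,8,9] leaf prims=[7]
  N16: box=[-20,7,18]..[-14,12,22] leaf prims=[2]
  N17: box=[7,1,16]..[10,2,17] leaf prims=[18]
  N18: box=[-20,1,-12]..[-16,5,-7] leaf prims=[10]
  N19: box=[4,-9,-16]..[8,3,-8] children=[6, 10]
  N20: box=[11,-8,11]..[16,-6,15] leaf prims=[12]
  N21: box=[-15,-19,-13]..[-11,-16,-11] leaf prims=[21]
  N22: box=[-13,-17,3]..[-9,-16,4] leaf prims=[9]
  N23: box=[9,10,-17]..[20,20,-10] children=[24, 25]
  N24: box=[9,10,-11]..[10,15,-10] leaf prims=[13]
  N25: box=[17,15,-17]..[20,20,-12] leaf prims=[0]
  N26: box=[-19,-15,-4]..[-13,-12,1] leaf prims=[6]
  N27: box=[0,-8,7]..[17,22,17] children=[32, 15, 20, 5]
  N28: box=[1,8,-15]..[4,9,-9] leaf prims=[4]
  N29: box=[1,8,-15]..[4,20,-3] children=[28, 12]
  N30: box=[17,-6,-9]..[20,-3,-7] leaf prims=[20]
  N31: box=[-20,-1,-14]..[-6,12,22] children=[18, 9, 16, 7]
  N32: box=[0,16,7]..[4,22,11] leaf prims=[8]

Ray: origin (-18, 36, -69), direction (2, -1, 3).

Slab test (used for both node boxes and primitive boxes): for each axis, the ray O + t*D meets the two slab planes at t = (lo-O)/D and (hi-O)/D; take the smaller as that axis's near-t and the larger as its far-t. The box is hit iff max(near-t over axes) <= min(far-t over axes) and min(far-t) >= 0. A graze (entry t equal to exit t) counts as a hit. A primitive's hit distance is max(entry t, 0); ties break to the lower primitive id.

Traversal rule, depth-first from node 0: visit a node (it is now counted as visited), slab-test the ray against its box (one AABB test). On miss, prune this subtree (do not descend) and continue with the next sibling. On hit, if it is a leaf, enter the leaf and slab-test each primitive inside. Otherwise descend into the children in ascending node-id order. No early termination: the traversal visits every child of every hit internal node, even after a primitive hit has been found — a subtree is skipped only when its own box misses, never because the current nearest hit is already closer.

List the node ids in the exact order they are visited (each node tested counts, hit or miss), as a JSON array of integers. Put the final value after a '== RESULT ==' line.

Trace the traversal:
N0 x:[-1,19] y:[14,55] z:[17,91/3] -> hit [17,19], descend [3, 13, 27, 31]
  N3 x:[-1/2,17/2] y:[47,55] z:[17,83/3] -> miss, prune
  N13 x:[19/2,19] y:[16,45] z:[52/3,22] -> hit [52/3,19], descend [19, 23, 29, 30]
    N19 x:[11,13] y:[33,45] z:[53/3,61/3] -> miss, prune
    N23 x:[27/2,19] y:[16,26] z:[52/3,59/3] -> hit [52/3,19], descend [24, 25]
      N24 x:[27/2,14] y:[21,26] z:[58/3,59/3] -> miss, prune
      N25 x:[35/2,19] y:[16,21] z:[52/3,19] -> hit [35/2,19] leaf, test {P0@t=35/2}
    N29 x:[19/2,11] y:[16,28] z:[18,22] -> miss, prune
    N30 x:[35/2,19] y:[39,42] z:[20,62/3] -> miss, prune
  N27 x:[9,35/2] y:[14,44] z:[76/3,86/3] -> miss, prune
  N31 x:[-1,6] y:[24,37] z:[55/3,91/3] -> miss, prune

Visited [0, 3, 13, 19, 23, 24, 25, 29, 30, 27, 31]. Tests: 11 box, 1 leaf. Nearest: P0.

== RESULT ==
[0, 3, 13, 19, 23, 24, 25, 29, 30, 27, 31]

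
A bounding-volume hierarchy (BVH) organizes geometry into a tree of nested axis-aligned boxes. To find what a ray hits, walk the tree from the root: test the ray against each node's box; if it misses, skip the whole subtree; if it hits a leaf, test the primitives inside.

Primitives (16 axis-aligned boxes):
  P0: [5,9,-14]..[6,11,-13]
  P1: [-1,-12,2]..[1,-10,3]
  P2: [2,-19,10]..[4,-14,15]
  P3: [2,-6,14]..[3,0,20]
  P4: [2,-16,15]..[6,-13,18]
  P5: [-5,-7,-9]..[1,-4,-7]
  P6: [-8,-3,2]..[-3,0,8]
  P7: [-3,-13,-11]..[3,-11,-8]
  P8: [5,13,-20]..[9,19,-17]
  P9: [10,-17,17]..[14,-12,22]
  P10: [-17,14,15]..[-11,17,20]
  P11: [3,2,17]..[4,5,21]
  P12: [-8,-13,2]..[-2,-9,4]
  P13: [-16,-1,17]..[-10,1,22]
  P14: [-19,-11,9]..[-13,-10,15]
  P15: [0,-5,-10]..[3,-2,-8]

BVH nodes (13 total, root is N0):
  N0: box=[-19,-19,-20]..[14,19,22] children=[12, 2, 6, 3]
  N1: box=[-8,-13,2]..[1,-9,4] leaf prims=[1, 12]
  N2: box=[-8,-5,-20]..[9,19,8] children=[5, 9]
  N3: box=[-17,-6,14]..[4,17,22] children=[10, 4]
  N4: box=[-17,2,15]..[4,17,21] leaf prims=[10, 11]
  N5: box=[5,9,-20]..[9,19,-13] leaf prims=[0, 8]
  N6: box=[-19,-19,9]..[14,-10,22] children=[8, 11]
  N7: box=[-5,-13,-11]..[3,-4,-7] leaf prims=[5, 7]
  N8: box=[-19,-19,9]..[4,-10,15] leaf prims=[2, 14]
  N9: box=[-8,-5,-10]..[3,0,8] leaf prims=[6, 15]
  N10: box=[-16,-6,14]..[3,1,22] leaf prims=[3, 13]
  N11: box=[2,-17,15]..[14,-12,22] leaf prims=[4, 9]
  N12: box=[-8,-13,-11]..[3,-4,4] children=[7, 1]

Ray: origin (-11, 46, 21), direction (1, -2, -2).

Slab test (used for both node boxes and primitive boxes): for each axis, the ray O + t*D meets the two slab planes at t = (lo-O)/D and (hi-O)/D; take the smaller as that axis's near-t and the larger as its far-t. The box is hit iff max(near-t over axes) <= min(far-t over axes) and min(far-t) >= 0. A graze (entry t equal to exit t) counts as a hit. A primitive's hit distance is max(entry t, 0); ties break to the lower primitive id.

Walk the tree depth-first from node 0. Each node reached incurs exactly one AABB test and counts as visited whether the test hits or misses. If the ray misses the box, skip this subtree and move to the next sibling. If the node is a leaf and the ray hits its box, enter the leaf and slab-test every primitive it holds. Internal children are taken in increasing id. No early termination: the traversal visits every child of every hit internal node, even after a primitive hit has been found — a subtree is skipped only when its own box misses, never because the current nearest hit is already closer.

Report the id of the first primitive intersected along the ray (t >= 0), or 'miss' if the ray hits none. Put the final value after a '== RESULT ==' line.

Traverse from the root:
N0 x:[-8,25] y:[27/2,65/2] z:[-1/2,41/2] -> hit [27/2,41/2], descend [2, 3, 6, 12]
  N2 x:[3,20] y:[27/2,51/2] z:[13/2,41/2] -> hit [27/2,20], descend [5, 9]
    N5 x:[16,20] y:[27/2,37/2] z:[17,41/2] -> hit [17,37/2] leaf, test {P0(miss), P8(miss)}
    N9 x:[3,14] y:[23,51/2] z:[13/2,31/2] -> miss, prune
  N3 x:[-6,15] y:[29/2,26] z:[-1/2,7/2] -> miss, prune
  N6 x:[-8,25] y:[28,65/2] z:[-1/2,6] -> miss, prune
  N12 x:[3,14] y:[25,59/2] z:[17/2,16] -> miss, prune

Summary -> nodes [0, 2, 5, 9, 3, 6, 12]; box-tests=7; leaf-entries=1; first=miss

== RESULT ==
miss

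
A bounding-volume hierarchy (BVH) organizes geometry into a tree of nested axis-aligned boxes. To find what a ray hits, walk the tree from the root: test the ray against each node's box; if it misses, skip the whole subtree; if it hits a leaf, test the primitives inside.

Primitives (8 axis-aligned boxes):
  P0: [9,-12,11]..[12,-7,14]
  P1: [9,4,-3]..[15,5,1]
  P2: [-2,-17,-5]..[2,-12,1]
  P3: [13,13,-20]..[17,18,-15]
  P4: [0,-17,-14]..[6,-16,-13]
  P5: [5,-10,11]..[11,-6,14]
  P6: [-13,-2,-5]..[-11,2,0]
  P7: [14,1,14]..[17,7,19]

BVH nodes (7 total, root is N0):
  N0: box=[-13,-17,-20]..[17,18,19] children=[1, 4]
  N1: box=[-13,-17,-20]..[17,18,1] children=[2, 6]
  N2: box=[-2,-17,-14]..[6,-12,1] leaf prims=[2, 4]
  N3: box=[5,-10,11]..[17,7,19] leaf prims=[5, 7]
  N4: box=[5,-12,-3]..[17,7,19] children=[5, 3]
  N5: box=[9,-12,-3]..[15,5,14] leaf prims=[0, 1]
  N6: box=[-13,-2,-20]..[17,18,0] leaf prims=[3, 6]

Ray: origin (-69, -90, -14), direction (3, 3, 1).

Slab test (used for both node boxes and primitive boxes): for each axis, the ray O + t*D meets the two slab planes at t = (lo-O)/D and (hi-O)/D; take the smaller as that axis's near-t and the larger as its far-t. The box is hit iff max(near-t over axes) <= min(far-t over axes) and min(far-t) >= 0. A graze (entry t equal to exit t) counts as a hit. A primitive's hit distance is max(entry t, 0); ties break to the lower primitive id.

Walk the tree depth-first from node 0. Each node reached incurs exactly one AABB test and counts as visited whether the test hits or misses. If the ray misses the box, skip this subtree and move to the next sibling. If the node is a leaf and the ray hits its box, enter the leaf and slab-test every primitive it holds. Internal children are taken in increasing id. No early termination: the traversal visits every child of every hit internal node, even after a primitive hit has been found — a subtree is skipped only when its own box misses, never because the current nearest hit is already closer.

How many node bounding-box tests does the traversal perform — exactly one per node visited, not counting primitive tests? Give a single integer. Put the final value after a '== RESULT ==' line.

Traverse from the root:
N0 x:[56/3,86/3] y:[73/3,36] z:[-6,33] -> hit [73/3,86/3], descend [1, 4]
  N1 x:[56/3,86/3] y:[73/3,36] z:[-6,15] -> miss, prune
  N4 x:[74/3,86/3] y:[26,97/3] z:[11,33] -> hit [26,86/3], descend [3, 5]
    N3 x:[74/3,86/3] y:[80/3,97/3] z:[25,33] -> hit [80/3,86/3] leaf, test {P5@t=80/3, P7(miss)}
    N5 x:[26,28] y:[26,95/3] z:[11,28] -> hit [26,28] leaf, test {P0@t=26, P1(miss)}

Summary -> nodes [0, 1, 4, 3, 5]; box-tests=5; leaf-entries=2; first=P0

== RESULT ==
5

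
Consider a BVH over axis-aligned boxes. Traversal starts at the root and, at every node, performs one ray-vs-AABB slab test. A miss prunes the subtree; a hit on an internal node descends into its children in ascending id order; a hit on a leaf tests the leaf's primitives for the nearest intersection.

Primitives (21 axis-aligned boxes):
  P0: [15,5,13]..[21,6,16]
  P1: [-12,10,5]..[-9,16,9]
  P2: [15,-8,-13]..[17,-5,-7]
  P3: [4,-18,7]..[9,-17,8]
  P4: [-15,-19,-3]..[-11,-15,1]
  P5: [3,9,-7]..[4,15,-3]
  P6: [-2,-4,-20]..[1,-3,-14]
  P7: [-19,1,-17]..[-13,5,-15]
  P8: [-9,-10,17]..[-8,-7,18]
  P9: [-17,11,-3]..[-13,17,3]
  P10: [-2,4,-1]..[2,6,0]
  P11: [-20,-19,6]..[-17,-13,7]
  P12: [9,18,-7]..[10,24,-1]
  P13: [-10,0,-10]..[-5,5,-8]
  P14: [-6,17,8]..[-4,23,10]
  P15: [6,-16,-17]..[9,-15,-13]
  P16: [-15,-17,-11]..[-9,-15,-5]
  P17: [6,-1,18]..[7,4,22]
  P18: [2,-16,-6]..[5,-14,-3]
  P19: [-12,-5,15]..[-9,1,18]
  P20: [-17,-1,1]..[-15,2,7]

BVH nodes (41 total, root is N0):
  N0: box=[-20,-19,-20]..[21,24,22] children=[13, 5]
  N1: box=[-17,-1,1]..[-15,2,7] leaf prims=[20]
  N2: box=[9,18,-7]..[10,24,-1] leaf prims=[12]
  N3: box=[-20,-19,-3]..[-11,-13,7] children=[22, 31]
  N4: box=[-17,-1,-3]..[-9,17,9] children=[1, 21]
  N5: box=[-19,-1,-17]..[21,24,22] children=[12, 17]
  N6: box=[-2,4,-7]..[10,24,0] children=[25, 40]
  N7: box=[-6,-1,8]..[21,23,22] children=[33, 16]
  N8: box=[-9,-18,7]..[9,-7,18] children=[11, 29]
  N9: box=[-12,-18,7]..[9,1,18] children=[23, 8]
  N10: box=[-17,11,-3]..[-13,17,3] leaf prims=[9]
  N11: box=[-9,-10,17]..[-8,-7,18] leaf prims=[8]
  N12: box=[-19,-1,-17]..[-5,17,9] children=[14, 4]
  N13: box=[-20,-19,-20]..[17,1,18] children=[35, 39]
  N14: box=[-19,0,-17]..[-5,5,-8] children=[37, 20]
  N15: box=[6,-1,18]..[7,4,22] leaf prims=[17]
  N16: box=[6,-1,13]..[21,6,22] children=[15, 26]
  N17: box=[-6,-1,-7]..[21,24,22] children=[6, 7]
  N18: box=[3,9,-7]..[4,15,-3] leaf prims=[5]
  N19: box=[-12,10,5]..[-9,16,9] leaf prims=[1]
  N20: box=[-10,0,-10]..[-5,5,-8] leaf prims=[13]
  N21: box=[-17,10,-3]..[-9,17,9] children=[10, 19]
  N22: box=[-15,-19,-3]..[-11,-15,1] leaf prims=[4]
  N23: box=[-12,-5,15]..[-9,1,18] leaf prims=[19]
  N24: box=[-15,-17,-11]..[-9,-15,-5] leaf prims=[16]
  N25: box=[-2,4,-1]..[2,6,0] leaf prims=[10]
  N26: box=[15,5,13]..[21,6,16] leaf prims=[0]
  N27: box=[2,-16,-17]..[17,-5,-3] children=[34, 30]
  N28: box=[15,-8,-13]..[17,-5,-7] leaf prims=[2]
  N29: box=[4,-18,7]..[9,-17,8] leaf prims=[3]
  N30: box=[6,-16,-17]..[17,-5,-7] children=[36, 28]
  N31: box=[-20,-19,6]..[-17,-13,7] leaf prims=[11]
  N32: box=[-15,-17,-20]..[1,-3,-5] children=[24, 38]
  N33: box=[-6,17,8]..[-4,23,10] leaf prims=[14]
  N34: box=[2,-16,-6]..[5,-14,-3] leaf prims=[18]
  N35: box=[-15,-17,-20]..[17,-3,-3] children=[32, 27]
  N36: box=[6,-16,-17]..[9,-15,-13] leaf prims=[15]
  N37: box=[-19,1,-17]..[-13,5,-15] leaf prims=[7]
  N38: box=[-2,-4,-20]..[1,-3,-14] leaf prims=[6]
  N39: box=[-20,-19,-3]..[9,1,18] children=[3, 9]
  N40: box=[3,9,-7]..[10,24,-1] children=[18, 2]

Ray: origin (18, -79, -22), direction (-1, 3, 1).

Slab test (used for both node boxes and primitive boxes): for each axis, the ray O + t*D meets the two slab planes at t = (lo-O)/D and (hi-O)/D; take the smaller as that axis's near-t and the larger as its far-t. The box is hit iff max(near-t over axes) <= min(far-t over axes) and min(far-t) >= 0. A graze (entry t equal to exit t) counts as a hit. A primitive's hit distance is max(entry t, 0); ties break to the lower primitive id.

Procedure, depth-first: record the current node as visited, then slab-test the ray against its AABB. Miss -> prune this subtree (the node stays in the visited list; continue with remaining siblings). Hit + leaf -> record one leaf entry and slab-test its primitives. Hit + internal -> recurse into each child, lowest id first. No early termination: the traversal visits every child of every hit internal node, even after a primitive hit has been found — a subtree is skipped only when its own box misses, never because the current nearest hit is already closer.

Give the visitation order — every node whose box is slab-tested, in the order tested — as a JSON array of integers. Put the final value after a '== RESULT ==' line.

Traverse from the root:
N0 x:[-3,38] y:[20,103/3] z:[2,44] -> hit [20,103/3], descend [5, 13]
  N5 x:[-3,37] y:[26,103/3] z:[5,44] -> hit [26,103/3], descend [12, 17]
    N12 x:[23,37] y:[26,32] z:[5,31] -> hit [26,31], descend [4, 14]
      N4 x:[27,35] y:[26,32] z:[19,31] -> hit [27,31], descend [1, 21]
        N1 x:[33,35] y:[26,27] z:[23,29] -> miss, prune
        N21 x:[27,35] y:[89/3,32] z:[19,31] -> hit [89/3,31], descend [10, 19]
          N10 x:[31,35] y:[30,32] z:[19,25] -> miss, prune
          N19 x:[27,30] y:[89/3,95/3] z:[27,31] -> hit [89/3,30] leaf, test {P1@t=89/3}
      N14 x:[23,37] y:[79/3,28] z:[5,14] -> miss, prune
    N17 x:[-3,24] y:[26,103/3] z:[15,44] -> miss, prune
  N13 x:[1,38] y:[20,80/3] z:[2,40] -> hit [20,80/3], descend [35, 39]
    N35 x:[1,33] y:[62/3,76/3] z:[2,19] -> miss, prune
    N39 x:[9,38] y:[20,80/3] z:[19,40] -> hit [20,80/3], descend [3, 9]
      N3 x:[29,38] y:[20,22] z:[19,29] -> miss, prune
      N9 x:[9,30] y:[61/3,80/3] z:[29,40] -> miss, prune

order=[0, 5, 12, 4, 1, 21, 10, 19, 14, 17, 13, 35, 39, 3, 9]  |boxes|=15  |leaves|=1  hit=P1

== RESULT ==
[0, 5, 12, 4, 1, 21, 10, 19, 14, 17, 13, 35, 39, 3, 9]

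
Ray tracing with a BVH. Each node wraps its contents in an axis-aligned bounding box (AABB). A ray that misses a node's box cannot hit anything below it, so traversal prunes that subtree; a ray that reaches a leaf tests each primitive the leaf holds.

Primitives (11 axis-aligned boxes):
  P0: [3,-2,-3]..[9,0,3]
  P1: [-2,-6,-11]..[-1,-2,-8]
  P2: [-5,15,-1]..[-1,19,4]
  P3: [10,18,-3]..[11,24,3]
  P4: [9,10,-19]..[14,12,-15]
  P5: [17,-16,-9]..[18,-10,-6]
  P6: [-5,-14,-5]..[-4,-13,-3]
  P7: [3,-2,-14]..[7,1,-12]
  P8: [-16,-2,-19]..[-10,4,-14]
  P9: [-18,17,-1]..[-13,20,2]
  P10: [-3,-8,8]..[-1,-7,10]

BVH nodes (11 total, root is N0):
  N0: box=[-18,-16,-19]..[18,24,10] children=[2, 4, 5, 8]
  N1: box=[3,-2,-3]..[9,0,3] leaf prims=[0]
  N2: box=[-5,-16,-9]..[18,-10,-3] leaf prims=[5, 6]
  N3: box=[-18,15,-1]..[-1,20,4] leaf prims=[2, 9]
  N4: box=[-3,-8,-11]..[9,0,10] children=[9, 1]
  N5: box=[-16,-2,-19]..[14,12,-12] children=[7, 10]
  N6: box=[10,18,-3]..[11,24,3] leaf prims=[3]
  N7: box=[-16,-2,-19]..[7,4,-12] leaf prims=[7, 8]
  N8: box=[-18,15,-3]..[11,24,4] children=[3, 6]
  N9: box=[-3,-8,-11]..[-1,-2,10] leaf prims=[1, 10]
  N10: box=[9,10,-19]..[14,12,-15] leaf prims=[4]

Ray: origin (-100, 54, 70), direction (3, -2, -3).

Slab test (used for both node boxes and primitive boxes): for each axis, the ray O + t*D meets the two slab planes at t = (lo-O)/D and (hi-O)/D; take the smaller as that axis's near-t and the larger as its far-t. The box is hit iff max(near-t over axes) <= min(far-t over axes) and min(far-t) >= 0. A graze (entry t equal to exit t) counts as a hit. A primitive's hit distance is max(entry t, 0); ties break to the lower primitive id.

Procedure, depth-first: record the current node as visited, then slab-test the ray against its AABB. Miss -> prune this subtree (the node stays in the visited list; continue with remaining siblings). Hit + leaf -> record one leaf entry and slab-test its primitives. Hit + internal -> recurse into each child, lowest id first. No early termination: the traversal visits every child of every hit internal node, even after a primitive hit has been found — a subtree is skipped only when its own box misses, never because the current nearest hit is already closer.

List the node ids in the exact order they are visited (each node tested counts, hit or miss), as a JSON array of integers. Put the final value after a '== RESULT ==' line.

Trace the traversal:
N0 x:[82/3,118/3] y:[15,35] z:[20,89/3] -> hit [82/3,89/3], descend [2, 4, 5, 8]
  N2 x:[95/3,118/3] y:[32,35] z:[73/3,79/3] -> miss, prune
  N4 x:[97/3,109/3] y:[27,31] z:[20,27] -> miss, prune
  N5 x:[28,38] y:[21,28] z:[82/3,89/3] -> hit [28,28], descend [7, 10]
    N7 x:[28,107/3] y:[25,28] z:[82/3,89/3] -> hit [28,28] leaf, test {P7(miss), P8@t=28}
    N10 x:[109/3,38] y:[21,22] z:[85/3,89/3] -> miss, prune
  N8 x:[82/3,37] y:[15,39/2] z:[22,73/3] -> miss, prune

Summary -> nodes [0, 2, 4, 5, 7, 10, 8]; box-tests=7; leaf-entries=1; first=P8

== RESULT ==
[0, 2, 4, 5, 7, 10, 8]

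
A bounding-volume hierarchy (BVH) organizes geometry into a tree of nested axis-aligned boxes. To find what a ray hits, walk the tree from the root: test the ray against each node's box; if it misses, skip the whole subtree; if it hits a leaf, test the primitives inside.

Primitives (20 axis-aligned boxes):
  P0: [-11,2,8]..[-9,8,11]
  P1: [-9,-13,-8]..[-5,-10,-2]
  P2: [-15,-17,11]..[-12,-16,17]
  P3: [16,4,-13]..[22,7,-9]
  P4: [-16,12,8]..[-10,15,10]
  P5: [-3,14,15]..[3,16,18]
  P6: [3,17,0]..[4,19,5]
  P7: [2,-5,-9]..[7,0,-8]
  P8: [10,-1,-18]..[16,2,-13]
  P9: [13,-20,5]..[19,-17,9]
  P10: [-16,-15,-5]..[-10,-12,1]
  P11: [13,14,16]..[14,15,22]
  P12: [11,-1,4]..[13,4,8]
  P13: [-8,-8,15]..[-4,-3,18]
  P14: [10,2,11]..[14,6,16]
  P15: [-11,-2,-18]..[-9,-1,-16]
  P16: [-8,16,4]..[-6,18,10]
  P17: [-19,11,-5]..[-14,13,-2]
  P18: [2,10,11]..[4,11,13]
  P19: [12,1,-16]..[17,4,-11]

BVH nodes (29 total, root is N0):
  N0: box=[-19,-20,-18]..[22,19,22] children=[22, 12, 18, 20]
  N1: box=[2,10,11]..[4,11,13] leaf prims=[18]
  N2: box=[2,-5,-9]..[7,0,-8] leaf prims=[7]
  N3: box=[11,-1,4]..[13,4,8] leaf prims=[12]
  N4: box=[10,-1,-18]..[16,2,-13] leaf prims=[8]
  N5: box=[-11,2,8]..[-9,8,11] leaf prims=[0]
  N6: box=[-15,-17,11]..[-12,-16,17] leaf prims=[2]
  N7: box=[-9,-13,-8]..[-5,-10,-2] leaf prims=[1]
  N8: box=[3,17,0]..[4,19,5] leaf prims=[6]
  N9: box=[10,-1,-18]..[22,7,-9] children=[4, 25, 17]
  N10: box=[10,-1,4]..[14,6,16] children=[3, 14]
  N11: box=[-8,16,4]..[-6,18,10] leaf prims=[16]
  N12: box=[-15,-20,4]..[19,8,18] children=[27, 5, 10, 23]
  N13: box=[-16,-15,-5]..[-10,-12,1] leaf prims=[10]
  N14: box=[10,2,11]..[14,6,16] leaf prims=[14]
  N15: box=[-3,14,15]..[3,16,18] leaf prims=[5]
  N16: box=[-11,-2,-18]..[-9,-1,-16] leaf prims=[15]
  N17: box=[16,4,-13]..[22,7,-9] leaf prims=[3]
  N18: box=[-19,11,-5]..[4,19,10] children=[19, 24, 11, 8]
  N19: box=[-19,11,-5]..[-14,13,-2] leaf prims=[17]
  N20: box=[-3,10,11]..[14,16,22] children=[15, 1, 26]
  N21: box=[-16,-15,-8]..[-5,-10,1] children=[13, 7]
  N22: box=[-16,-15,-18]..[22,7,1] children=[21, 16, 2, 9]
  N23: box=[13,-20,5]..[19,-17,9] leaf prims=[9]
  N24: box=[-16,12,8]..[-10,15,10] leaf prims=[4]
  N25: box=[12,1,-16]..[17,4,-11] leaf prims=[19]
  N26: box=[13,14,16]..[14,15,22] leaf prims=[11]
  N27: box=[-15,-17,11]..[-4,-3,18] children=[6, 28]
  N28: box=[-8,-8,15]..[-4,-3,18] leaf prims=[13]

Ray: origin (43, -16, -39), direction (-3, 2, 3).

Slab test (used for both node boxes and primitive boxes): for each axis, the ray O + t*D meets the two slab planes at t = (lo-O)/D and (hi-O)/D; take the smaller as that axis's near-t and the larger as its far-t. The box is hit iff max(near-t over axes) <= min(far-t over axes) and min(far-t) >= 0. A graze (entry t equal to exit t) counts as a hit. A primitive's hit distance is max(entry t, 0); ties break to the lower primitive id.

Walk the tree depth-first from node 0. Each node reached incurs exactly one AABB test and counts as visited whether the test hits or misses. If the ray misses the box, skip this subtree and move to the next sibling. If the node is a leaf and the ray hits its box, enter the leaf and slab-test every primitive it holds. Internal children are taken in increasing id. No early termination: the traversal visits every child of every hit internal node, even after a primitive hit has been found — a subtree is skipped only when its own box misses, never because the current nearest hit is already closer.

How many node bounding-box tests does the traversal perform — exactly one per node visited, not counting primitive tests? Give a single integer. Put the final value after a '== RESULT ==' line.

Traverse from the root:
N0 x:[7,62/3] y:[-2,35/2] z:[7,61/3] -> hit [7,35/2], descend [12, 18, 20, 22]
  N12 x:[8,58/3] y:[-2,12] z:[43/3,19] -> miss, prune
  N18 x:[13,62/3] y:[27/2,35/2] z:[34/3,49/3] -> hit [27/2,49/3], descend [8, 11, 19, 24]
    N8 x:[13,40/3] y:[33/2,35/2] z:[13,44/3] -> miss, prune
    N11 x:[49/3,17] y:[16,17] z:[43/3,49/3] -> hit [49/3,49/3] leaf, test {P16@t=49/3}
    N19 x:[19,62/3] y:[27/2,29/2] z:[34/3,37/3] -> miss, prune
    N24 x:[53/3,59/3] y:[14,31/2] z:[47/3,49/3] -> miss, prune
  N20 x:[29/3,46/3] y:[13,16] z:[50/3,61/3] -> miss, prune
  N22 x:[7,59/3] y:[1/2,23/2] z:[7,40/3] -> hit [7,23/2], descend [2, 9, 16, 21]
    N2 x:[12,41/3] y:[11/2,8] z:[10,31/3] -> miss, prune
    N9 x:[7,11] y:[15/2,23/2] z:[7,10] -> hit [15/2,10], descend [4, 17, 25]
      N4 x:[9,11] y:[15/2,9] z:[7,26/3] -> miss, prune
      N17 x:[7,9] y:[10,23/2] z:[26/3,10] -> miss, prune
      N25 x:[26/3,31/3] y:[17/2,10] z:[23/3,28/3] -> hit [26/3,28/3] leaf, test {P19@t=26/3}
    N16 x:[52/3,18] y:[7,15/2] z:[7,23/3] -> miss, prune
    N21 x:[16,59/3] y:[1/2,3] z:[31/3,40/3] -> miss, prune

16 AABB tests over nodes [0, 12, 18, 8, 11, 19, 24, 20, 22, 2, 9, 4, 17, 25, 16, 21]; 2 leaves entered; closest P19.

== RESULT ==
16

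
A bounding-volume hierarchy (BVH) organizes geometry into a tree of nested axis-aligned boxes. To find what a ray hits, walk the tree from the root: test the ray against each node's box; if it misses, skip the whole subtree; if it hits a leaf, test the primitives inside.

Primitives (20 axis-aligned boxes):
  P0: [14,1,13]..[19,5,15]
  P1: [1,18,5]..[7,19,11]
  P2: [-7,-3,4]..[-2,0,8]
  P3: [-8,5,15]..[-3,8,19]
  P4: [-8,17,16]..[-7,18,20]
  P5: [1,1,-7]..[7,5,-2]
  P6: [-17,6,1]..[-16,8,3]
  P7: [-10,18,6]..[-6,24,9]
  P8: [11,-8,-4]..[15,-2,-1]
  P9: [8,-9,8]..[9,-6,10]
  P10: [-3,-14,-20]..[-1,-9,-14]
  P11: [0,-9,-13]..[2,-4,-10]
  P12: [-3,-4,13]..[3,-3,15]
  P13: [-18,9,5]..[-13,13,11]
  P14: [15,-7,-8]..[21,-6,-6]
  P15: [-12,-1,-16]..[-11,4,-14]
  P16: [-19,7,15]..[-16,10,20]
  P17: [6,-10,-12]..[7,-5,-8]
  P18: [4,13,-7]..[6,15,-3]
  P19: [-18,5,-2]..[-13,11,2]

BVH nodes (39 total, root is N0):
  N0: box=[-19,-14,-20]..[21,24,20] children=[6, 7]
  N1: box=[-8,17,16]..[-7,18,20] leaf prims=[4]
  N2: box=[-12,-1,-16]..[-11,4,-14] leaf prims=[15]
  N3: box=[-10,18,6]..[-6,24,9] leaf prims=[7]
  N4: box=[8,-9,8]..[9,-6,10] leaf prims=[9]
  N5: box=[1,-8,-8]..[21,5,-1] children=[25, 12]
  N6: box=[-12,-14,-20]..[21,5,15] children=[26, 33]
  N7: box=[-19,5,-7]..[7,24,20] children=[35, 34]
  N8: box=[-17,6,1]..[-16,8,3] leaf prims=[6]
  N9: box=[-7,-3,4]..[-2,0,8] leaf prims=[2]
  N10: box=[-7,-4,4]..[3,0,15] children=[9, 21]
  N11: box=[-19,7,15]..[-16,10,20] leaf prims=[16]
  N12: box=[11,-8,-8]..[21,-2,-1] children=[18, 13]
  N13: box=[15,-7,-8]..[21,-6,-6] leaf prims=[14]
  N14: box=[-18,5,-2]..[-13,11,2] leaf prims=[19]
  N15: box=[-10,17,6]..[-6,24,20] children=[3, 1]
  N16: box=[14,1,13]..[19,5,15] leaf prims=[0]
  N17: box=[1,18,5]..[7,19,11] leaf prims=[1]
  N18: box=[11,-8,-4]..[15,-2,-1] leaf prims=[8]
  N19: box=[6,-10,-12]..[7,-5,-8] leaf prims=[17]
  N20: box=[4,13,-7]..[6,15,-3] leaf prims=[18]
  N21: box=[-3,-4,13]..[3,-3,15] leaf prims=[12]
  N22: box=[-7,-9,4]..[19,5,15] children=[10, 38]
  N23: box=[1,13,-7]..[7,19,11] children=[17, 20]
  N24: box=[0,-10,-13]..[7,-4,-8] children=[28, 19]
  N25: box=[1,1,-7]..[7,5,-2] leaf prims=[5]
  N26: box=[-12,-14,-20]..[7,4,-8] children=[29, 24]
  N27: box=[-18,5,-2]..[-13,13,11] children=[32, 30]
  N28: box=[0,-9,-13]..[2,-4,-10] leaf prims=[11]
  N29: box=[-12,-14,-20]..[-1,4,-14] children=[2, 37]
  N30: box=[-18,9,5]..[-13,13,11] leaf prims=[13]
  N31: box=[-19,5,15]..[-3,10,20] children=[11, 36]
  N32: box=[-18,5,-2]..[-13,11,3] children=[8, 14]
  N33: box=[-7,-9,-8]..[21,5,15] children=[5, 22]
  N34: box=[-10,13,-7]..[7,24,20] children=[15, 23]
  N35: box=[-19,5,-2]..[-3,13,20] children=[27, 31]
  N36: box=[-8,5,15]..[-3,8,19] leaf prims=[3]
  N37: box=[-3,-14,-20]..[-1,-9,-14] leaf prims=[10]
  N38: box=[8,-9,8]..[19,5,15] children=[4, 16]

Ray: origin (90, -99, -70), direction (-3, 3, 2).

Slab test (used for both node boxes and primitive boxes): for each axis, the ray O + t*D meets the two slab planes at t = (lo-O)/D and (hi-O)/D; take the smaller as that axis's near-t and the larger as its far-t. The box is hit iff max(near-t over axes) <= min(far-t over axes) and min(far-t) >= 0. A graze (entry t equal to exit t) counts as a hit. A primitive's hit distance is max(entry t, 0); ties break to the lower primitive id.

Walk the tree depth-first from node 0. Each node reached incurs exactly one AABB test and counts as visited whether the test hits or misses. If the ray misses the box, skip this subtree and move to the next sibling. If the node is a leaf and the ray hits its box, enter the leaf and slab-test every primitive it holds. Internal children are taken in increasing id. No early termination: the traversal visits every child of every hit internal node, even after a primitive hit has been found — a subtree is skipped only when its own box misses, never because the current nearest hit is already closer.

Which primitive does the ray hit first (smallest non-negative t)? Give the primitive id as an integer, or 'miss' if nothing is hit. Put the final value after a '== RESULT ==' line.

Trace the traversal:
N0 x:[23,109/3] y:[85/3,41] z:[25,45] -> hit [85/3,109/3], descend [6, 7]
  N6 x:[23,34] y:[85/3,104/3] z:[25,85/2] -> hit [85/3,34], descend [26, 33]
    N26 x:[83/3,34] y:[85/3,103/3] z:[25,31] -> hit [85/3,31], descend [24, 29]
      N24 x:[83/3,30] y:[89/3,95/3] z:[57/2,31] -> hit [89/3,30], descend [19, 28]
        N19 x:[83/3,28] y:[89/3,94/3] z:[29,31] -> miss, prune
        N28 x:[88/3,30] y:[30,95/3] z:[57/2,30] -> hit [30,30] leaf, test {P11@t=30}
      N29 x:[91/3,34] y:[85/3,103/3] z:[25,28] -> miss, prune
    N33 x:[23,97/3] y:[30,104/3] z:[31,85/2] -> hit [31,97/3], descend [5, 22]
      N5 x:[23,89/3] y:[91/3,104/3] z:[31,69/2] -> miss, prune
      N22 x:[71/3,97/3] y:[30,104/3] z:[37,85/2] -> miss, prune
  N7 x:[83/3,109/3] y:[104/3,41] z:[63/2,45] -> hit [104/3,109/3], descend [34, 35]
    N34 x:[83/3,100/3] y:[112/3,41] z:[63/2,45] -> miss, prune
    N35 x:[31,109/3] y:[104/3,112/3] z:[34,45] -> hit [104/3,109/3], descend [27, 31]
      N27 x:[103/3,36] y:[104/3,112/3] z:[34,81/2] -> hit [104/3,36], descend [30, 32]
        N30 x:[103/3,36] y:[36,112/3] z:[75/2,81/2] -> miss, prune
        N32 x:[103/3,36] y:[104/3,110/3] z:[34,73/2] -> hit [104/3,36], descend [8, 14]
          N8 x:[106/3,107/3] y:[35,107/3] z:[71/2,73/2] -> hit [71/2,107/3] leaf, test {P6@t=71/2}
          N14 x:[103/3,36] y:[104/3,110/3] z:[34,36] -> hit [104/3,36] leaf, test {P19@t=104/3}
      N31 x:[31,109/3] y:[104/3,109/3] z:[85/2,45] -> miss, prune

order=[0, 6, 26, 24, 19, 28, 29, 33, 5, 22, 7, 34, 35, 27, 30, 32, 8, 14, 31]  |boxes|=19  |leaves|=3  hit=P11

== RESULT ==
11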